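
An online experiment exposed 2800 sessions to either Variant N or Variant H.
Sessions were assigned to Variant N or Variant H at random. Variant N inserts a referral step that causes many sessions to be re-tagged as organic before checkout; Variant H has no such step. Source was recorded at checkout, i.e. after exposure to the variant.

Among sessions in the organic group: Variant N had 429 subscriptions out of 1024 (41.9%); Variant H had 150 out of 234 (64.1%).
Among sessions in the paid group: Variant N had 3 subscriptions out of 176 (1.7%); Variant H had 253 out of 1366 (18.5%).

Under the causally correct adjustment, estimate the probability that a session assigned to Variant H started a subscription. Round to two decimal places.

Traffic source lies on the pathway variant → traffic source → outcome, so adjusting for it blocks the indirect effect. For the total causal effect of variant, use the unadjusted pooled rates.
So P(outcome | do(Variant H)) is just the pooled rate for Variant H: 403/1600 = 0.252.

0.25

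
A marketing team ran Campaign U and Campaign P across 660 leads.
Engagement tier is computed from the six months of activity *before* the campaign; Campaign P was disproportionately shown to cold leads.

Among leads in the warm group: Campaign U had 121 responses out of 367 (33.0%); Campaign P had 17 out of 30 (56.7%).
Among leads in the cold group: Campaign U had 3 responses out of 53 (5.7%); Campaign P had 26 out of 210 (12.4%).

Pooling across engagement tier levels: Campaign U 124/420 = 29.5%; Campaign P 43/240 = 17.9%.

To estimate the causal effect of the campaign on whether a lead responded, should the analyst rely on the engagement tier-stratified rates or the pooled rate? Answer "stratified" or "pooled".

Engagement tier satisfies the back-door criterion: it is not a descendant of the campaign, and it blocks the spurious path from campaign to outcome. Adjusting for it (i.e., using the within-engagement tier rates) gives the causal effect.
Within each level — warm: 33.0% vs 56.7%; cold: 5.7% vs 12.4% — Campaign P is higher every time.

stratified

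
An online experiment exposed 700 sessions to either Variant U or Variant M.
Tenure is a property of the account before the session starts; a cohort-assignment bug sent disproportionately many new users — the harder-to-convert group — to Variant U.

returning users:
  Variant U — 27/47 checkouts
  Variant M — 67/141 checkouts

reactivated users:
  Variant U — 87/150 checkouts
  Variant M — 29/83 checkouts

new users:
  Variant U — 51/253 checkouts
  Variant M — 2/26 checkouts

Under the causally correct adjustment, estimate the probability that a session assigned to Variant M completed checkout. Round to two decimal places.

User tenure satisfies the back-door criterion: it is not a descendant of the variant, and it blocks the spurious path from variant to outcome. Adjusting for it (i.e., using the within-user tenure rates) gives the causal effect.
Standardising Variant M to the population user tenure mix: 0.269·67/141 + 0.333·29/83 + 0.399·2/26 = 0.275.

0.27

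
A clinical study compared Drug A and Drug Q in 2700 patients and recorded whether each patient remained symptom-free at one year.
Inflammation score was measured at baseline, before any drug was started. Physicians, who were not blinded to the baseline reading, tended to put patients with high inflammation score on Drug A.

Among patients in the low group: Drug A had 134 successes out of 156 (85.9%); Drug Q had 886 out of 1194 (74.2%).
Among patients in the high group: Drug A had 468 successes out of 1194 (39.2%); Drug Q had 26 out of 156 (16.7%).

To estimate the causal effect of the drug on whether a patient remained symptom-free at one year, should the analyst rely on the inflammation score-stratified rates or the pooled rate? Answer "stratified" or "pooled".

Inflammation score is set before the drug has any effect — it is not caused by the drug — and it independently drives the outcome. That makes it a confounder, so the causal comparison is within inflammation score levels.
Within each level — low: 85.9% vs 74.2%; high: 39.2% vs 16.7% — Drug A is higher every time.

stratified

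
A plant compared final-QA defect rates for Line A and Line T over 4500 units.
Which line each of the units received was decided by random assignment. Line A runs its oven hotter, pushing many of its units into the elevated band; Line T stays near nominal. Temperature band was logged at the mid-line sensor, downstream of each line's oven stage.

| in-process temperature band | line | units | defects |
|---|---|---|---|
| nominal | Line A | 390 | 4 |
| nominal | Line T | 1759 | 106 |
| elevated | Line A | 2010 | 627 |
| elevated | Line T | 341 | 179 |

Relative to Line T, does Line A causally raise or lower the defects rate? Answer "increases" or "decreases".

In-process temperature band is recorded after the line and is itself shifted by it — it sits on the causal path from line to outcome. Conditioning on a mediator would strip out part of the effect we want; the pooled comparison gives the total causal effect.
Pooled: Line A 26.3% vs Line T 13.6%; Line T is lower overall.

increases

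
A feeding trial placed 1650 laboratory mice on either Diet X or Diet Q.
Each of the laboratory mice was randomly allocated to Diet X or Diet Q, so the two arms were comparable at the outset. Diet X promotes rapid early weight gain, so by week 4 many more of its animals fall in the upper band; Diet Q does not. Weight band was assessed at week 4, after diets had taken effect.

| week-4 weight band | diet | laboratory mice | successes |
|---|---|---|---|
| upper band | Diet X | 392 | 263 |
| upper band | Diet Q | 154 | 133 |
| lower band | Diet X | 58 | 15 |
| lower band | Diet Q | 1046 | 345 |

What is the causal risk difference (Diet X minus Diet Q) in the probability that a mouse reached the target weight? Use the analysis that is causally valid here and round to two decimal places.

+0.22

Because the diet influences week-4 weight band, week-4 weight band is a post-treatment mediator, not a confounder. Stratifying on it would bias the estimate; the causal effect is the crude pooled difference.
The causal difference is the pooled difference: 0.618 − 0.398 = +0.219.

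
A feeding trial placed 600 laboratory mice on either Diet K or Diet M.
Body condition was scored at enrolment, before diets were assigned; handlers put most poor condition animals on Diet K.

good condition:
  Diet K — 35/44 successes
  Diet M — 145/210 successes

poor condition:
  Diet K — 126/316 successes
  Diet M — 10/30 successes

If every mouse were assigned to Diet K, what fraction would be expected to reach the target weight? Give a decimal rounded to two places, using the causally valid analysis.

0.57

The stratified and pooled comparisons disagree (Diet K wins within each starting body condition; Diet M wins overall), so the answer turns on the causal role of starting body condition.
Since starting body condition is a pre-existing factor (not a product of the diet) and it affects the outcome on its own, it is a confounder. The stratified rates, not the pooled rate, identify the causal effect.
Standardising Diet K to the population starting body condition mix: 0.423·35/44 + 0.577·126/316 = 0.567.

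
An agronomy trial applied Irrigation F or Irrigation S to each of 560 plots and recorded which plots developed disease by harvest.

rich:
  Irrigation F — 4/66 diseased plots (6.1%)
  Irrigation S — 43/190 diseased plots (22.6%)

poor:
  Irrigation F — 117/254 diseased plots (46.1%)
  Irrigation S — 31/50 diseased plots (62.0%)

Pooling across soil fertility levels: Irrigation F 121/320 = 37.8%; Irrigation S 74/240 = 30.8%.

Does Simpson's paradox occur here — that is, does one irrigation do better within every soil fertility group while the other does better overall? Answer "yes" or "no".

yes

Within each soil fertility level (rich 6.1% vs 22.6%; poor 46.1% vs 62.0%), Irrigation F has the lower rate every time. Pooled: 37.8% vs 30.8% — Irrigation S has the lower rate overall. The two comparisons disagree.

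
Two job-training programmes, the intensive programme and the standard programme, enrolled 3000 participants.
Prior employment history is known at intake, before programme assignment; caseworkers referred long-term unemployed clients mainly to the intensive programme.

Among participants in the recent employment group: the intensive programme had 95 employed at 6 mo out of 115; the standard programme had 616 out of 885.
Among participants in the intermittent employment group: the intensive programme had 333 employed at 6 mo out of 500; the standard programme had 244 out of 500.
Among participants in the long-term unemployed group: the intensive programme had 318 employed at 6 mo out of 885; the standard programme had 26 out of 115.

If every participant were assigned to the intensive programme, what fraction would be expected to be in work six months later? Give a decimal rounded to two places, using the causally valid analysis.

0.62

The imbalance in prior employment history arose from how participants were allocated, not from anything the programme did; and prior employment history independently affects the outcome. The pooled gap is confounded — condition on prior employment history.
Standardising the intensive programme to the population prior employment history mix: 0.333·95/115 + 0.333·333/500 + 0.333·318/885 = 0.617.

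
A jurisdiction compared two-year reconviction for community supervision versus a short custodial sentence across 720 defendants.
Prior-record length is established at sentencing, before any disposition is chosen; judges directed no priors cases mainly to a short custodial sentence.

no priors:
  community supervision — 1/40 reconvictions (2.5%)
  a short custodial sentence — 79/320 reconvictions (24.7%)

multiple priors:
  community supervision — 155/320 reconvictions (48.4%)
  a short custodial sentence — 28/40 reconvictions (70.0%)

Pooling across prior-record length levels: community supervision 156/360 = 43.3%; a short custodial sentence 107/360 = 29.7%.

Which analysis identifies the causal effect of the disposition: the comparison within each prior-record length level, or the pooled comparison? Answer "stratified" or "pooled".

stratified

Since prior-record length is a pre-existing factor (not a product of the disposition) and it affects the outcome on its own, it is a confounder. The stratified rates, not the pooled rate, identify the causal effect.
Within each level — no priors: 2.5% vs 24.7%; multiple priors: 48.4% vs 70.0% — community supervision is lower every time.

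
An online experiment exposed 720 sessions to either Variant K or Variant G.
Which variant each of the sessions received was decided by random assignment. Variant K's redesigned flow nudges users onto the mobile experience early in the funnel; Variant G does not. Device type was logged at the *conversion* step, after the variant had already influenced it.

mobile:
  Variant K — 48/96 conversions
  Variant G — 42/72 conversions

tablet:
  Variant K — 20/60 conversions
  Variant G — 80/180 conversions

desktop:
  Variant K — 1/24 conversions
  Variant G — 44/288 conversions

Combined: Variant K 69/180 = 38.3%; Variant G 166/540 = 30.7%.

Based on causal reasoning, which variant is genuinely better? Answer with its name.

Variant K

The stratified and pooled comparisons disagree (Variant G wins within each device type; Variant K wins overall), so the answer turns on the causal role of device type.
Stratifying would compare variants among sessions the variants themselves sorted into device type groups — a form of selection on an intermediate. The unconditioned pooled rates give the total causal effect.
Pooled: Variant K 38.3% vs Variant G 30.7%; Variant K is higher overall.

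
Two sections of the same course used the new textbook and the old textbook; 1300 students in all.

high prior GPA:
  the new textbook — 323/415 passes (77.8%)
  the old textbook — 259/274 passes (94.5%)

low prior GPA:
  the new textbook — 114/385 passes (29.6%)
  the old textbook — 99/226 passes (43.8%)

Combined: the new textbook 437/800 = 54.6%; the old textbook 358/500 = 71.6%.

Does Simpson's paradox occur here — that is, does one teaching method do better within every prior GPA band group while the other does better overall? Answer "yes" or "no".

Within each prior GPA band level (high prior GPA 77.8% vs 94.5%; low prior GPA 29.6% vs 43.8%), the old textbook has the higher rate every time. Pooled: 54.6% vs 71.6% — the old textbook has the higher rate overall. They agree.

no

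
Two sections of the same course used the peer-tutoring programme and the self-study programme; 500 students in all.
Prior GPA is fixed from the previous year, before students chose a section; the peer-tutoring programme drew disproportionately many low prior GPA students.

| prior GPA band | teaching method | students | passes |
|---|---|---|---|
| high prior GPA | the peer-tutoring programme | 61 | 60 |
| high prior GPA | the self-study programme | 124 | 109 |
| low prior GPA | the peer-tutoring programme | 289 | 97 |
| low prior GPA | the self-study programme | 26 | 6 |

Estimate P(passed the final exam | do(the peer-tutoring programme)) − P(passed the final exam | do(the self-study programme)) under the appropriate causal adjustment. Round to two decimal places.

+0.10

Here prior GPA band is a common cause — it drives both which teaching method a case falls under and the outcome. The crude comparison mixes populations; the stratum-specific rates are the causally relevant ones.
Adjusting over the population distribution of prior GPA band: 0.370·(0.984−0.879) + 0.630·(0.336−0.231) = +0.105.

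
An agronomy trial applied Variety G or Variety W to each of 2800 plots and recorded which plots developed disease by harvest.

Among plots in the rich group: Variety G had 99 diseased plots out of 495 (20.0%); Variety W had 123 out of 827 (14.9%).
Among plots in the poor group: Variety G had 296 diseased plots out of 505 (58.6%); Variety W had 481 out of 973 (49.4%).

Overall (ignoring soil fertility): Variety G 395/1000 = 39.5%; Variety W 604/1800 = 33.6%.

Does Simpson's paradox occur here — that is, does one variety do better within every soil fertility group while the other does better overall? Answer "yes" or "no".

Within each soil fertility level (rich 20.0% vs 14.9%; poor 58.6% vs 49.4%), Variety W has the lower rate every time. Pooled: 39.5% vs 33.6% — Variety W has the lower rate overall. They agree.

no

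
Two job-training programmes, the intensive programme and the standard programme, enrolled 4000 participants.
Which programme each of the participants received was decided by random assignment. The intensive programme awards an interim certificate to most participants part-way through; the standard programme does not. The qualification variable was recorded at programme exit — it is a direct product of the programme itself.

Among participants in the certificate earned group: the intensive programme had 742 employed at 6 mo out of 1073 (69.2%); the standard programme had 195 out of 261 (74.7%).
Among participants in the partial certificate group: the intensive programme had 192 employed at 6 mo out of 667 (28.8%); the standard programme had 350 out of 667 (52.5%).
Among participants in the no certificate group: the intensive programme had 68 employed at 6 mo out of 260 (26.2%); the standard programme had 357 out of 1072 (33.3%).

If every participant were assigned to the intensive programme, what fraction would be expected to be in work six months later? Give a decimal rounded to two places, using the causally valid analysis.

0.50

Qualification attained during the programme here is a post-treatment variable shaped by the programme; conditioning on it would introduce bias rather than remove it. The overall comparison is the causal one.
So P(outcome | do(the intensive programme)) is just the pooled rate for the intensive programme: 1002/2000 = 0.501.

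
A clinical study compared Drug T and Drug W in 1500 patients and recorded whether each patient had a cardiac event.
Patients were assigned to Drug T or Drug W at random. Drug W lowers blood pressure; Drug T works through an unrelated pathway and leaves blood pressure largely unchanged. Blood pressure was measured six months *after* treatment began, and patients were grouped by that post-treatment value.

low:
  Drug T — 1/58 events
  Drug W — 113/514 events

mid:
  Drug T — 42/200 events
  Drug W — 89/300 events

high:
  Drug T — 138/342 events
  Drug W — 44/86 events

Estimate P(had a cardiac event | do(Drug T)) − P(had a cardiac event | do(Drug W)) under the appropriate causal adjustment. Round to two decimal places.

+0.03

Stratifying would compare drugs among patients the drugs themselves sorted into blood pressure groups — a form of selection on an intermediate. The unconditioned pooled rates give the total causal effect.
The causal difference is the pooled difference: 0.302 − 0.273 = +0.028.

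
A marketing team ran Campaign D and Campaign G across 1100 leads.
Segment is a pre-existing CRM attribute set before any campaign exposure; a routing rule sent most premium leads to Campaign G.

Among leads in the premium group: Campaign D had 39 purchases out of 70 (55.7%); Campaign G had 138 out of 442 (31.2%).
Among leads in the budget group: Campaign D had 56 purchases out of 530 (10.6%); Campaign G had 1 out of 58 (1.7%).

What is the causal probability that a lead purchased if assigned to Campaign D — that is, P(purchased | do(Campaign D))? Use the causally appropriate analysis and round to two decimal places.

Customer segment is set before the campaign has any effect — it is not caused by the campaign — and it independently drives the outcome. That makes it a confounder, so the causal comparison is within customer segment levels.
Standardising Campaign D to the population customer segment mix: 0.465·39/70 + 0.535·56/530 = 0.316.

0.32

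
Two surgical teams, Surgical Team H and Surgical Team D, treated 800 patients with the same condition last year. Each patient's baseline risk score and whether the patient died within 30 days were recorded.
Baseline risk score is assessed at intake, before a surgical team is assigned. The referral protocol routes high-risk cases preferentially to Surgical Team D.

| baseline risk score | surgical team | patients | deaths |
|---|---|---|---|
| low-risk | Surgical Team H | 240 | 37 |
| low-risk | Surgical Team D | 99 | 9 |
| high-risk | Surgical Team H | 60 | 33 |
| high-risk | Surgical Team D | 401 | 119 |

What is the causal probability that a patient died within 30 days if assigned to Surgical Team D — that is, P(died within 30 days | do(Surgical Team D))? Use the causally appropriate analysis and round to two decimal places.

The stratified and pooled comparisons disagree (Surgical Team D wins within each baseline risk score; Surgical Team H wins overall), so the answer turns on the causal role of baseline risk score.
Baseline risk score differs across surgical teams for reasons unrelated to any effect of the surgical team itself, and it separately predicts the outcome — a classic confounder. We must compare within baseline risk score levels.
Standardising Surgical Team D to the population baseline risk score mix: 0.424·9/99 + 0.576·119/401 = 0.210.

0.21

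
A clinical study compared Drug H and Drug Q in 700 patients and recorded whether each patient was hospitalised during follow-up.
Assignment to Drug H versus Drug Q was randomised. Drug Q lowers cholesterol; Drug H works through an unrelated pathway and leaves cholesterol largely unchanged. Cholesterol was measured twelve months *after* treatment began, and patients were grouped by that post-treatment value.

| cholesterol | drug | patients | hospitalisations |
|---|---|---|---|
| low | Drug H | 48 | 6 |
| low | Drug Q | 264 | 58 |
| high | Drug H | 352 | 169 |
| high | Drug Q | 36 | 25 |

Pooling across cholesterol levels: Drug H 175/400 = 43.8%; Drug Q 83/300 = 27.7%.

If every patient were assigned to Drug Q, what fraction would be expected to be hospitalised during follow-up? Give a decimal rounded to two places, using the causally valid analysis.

The cholesterol-specific comparison favours Drug H throughout, but the pooled figures favour Drug Q. The question is whether to condition on cholesterol.
Cholesterol lies on the pathway drug → cholesterol → outcome, so adjusting for it blocks the indirect effect. For the total causal effect of drug, use the unadjusted pooled rates.
So P(outcome | do(Drug Q)) is just the pooled rate for Drug Q: 83/300 = 0.277.

0.28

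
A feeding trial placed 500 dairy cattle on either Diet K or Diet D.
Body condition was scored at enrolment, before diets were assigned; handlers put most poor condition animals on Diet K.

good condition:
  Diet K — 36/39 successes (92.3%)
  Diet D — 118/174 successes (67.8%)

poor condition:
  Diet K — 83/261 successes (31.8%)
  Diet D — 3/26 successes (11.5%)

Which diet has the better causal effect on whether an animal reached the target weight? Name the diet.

Diet K

The starting body condition-specific comparison favours Diet K throughout, but the pooled figures favour Diet D. The question is whether to condition on starting body condition.
Since starting body condition is a pre-existing factor (not a product of the diet) and it affects the outcome on its own, it is a confounder. The stratified rates, not the pooled rate, identify the causal effect.
Within each level — good condition: 92.3% vs 67.8%; poor condition: 31.8% vs 11.5% — Diet K is higher every time.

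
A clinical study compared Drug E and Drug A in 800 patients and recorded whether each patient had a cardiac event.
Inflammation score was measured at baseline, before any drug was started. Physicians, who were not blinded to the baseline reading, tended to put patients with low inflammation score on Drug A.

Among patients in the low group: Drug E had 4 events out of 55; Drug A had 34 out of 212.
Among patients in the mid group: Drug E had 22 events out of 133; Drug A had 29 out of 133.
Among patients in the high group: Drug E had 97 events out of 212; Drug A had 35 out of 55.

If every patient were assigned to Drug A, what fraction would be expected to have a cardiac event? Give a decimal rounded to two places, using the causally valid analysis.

Inflammation score is set before the drug has any effect — it is not caused by the drug — and it independently drives the outcome. That makes it a confounder, so the causal comparison is within inflammation score levels.
Standardising Drug A to the population inflammation score mix: 0.334·34/212 + 0.333·29/133 + 0.334·35/55 = 0.338.

0.34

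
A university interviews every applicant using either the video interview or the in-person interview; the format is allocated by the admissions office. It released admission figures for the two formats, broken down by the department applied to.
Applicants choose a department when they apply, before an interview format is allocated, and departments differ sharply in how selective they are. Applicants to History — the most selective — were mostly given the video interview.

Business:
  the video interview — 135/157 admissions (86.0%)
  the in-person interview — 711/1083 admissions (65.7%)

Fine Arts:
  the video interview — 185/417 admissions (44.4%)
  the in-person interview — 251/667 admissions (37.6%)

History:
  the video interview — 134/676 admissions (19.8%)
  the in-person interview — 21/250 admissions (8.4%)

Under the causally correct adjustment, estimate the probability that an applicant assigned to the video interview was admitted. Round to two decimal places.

the video interview is higher inside every department stratum but the in-person interview is higher in aggregate. Whether to stratify depends on how department relates to the interview format.
Since department is a pre-existing factor (not a product of the interview format) and it affects the outcome on its own, it is a confounder. The stratified rates, not the pooled rate, identify the causal effect.
Standardising the video interview to the population department mix: 0.382·135/157 + 0.334·185/417 + 0.285·134/676 = 0.533.

0.53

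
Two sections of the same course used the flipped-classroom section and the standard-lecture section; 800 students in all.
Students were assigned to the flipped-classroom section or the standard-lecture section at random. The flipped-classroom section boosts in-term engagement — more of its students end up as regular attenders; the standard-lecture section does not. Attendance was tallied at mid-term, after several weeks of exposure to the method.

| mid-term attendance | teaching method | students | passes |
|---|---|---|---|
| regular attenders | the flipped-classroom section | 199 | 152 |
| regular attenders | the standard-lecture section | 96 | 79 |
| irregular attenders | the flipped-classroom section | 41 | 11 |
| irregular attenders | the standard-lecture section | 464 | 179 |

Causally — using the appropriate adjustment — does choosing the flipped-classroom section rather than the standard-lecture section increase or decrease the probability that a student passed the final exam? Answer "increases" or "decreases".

increases

the standard-lecture section is higher inside every mid-term attendance stratum but the flipped-classroom section is higher in aggregate. Whether to stratify depends on how mid-term attendance relates to the teaching method.
The distribution of mid-term attendance is itself part of what the teaching method does — it is an intermediate outcome. Holding it fixed would remove that part of the effect; the total effect is the pooled difference.
Pooled: the flipped-classroom section 67.9% vs the standard-lecture section 46.1%; the flipped-classroom section is higher overall.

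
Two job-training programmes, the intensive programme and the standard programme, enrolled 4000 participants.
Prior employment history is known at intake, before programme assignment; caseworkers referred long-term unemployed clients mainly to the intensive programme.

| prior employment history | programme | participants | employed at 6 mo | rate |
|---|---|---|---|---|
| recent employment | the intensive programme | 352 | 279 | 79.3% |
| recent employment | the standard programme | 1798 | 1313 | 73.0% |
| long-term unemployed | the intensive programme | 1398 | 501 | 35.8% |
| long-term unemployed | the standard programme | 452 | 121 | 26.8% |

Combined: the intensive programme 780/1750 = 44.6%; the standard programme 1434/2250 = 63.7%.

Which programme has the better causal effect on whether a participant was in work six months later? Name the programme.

the intensive programme

Within every prior employment history level the intensive programme has the higher rate, yet pooled the standard programme does — Simpson's reversal.
The imbalance in prior employment history arose from how participants were allocated, not from anything the programme did; and prior employment history independently affects the outcome. The pooled gap is confounded — condition on prior employment history.
Within each level — recent employment: 79.3% vs 73.0%; long-term unemployed: 35.8% vs 26.8% — the intensive programme is higher every time.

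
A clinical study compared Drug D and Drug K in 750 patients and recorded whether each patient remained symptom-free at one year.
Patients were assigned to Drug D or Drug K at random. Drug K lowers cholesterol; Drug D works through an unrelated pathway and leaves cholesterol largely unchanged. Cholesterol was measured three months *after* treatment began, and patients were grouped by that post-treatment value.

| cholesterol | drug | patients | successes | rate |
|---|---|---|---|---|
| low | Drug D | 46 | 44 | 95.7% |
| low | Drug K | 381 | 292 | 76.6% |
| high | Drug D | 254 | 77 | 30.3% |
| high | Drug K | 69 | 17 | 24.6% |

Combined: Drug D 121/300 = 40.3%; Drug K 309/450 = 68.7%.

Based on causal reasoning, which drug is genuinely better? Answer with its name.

Drug K

The cholesterol-specific comparison favours Drug D throughout, but the pooled figures favour Drug K. The question is whether to condition on cholesterol.
The distribution of cholesterol is itself part of what the drug does — it is an intermediate outcome. Holding it fixed would remove that part of the effect; the total effect is the pooled difference.
Pooled: Drug D 40.3% vs Drug K 68.7%; Drug K is higher overall.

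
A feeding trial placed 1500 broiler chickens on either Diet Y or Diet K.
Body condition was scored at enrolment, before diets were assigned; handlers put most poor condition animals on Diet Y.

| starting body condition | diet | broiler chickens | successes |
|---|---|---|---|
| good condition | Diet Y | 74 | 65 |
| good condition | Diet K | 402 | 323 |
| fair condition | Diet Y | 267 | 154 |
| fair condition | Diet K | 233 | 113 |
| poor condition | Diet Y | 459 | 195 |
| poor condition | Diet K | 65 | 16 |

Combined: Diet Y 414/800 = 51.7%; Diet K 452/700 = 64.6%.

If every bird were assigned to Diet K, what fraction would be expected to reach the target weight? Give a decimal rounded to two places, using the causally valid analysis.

0.50

The imbalance in starting body condition arose from how broiler chickens were allocated, not from anything the diet did; and starting body condition independently affects the outcome. The pooled gap is confounded — condition on starting body condition.
Standardising Diet K to the population starting body condition mix: 0.317·323/402 + 0.333·113/233 + 0.349·16/65 = 0.503.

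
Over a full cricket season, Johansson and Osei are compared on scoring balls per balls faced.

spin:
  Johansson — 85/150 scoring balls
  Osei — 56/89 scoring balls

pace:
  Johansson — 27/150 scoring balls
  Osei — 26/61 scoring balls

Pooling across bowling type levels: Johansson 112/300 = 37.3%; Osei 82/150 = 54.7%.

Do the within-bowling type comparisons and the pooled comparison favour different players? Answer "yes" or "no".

Within each bowling type level (spin 56.7% vs 62.9%; pace 18.0% vs 42.6%), Osei has the higher rate every time. Pooled: 37.3% vs 54.7% — Osei has the higher rate overall. They agree.

no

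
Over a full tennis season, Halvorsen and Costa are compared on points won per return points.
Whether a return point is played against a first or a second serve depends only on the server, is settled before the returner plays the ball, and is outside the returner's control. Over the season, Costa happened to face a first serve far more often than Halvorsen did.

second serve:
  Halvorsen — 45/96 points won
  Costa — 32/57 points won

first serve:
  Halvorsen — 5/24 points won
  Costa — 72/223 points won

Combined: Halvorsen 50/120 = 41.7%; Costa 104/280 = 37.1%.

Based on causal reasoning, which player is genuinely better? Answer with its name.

The stratified and pooled comparisons disagree (Costa wins within each serve type; Halvorsen wins overall), so the answer turns on the causal role of serve type.
Here serve type is a common cause — it drives both which player a case falls under and the outcome. The crude comparison mixes populations; the stratum-specific rates are the causally relevant ones.
Within each level — second serve: 46.9% vs 56.1%; first serve: 20.8% vs 32.3% — Costa is higher every time.

Costa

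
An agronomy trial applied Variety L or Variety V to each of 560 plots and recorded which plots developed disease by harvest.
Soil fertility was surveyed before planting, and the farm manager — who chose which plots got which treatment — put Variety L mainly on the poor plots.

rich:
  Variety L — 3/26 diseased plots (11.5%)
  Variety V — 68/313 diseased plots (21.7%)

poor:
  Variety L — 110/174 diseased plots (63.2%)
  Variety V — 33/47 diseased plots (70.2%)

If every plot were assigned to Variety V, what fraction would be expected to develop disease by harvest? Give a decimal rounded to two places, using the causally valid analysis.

0.41

The stratified and pooled comparisons disagree (Variety L wins within each soil fertility; Variety V wins overall), so the answer turns on the causal role of soil fertility.
Soil fertility differs across varietys for reasons unrelated to any effect of the variety itself, and it separately predicts the outcome — a classic confounder. We must compare within soil fertility levels.
Standardising Variety V to the population soil fertility mix: 0.605·68/313 + 0.395·33/47 = 0.409.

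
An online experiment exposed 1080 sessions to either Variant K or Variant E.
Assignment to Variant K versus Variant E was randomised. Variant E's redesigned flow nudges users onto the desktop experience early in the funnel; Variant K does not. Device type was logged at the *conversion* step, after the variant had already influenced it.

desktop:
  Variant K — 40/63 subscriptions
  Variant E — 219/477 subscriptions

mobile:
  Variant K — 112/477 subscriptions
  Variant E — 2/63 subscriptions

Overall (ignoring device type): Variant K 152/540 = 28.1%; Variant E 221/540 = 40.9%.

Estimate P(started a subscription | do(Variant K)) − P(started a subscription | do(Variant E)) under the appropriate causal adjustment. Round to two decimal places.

Device type is recorded after the variant and is itself shifted by it — it sits on the causal path from variant to outcome. Conditioning on a mediator would strip out part of the effect we want; the pooled comparison gives the total causal effect.
The causal difference is the pooled difference: 0.281 − 0.409 = -0.128.

-0.13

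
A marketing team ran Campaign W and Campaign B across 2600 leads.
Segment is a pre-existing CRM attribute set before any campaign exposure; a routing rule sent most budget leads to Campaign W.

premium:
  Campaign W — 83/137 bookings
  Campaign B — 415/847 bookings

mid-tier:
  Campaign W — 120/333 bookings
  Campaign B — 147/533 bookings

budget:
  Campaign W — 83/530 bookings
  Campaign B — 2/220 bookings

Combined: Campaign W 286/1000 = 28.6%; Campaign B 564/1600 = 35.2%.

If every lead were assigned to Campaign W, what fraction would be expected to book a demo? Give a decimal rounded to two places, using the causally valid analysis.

0.39

The stratified and pooled comparisons disagree (Campaign W wins within each customer segment; Campaign B wins overall), so the answer turns on the causal role of customer segment.
Customer segment satisfies the back-door criterion: it is not a descendant of the campaign, and it blocks the spurious path from campaign to outcome. Adjusting for it (i.e., using the within-customer segment rates) gives the causal effect.
Standardising Campaign W to the population customer segment mix: 0.378·83/137 + 0.333·120/333 + 0.288·83/530 = 0.394.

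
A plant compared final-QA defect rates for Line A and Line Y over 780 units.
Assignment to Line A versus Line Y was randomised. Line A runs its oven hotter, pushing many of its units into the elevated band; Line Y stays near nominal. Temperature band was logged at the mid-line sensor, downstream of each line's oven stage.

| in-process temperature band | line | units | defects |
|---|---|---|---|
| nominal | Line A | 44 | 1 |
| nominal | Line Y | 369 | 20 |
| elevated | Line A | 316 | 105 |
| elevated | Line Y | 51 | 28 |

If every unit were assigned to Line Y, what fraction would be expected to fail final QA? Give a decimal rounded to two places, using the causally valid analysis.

0.11

The stratified and pooled comparisons disagree (Line A wins within each in-process temperature band; Line Y wins overall), so the answer turns on the causal role of in-process temperature band.
Stratifying would compare lines among units the lines themselves sorted into in-process temperature band groups — a form of selection on an intermediate. The unconditioned pooled rates give the total causal effect.
So P(outcome | do(Line Y)) is just the pooled rate for Line Y: 48/420 = 0.114.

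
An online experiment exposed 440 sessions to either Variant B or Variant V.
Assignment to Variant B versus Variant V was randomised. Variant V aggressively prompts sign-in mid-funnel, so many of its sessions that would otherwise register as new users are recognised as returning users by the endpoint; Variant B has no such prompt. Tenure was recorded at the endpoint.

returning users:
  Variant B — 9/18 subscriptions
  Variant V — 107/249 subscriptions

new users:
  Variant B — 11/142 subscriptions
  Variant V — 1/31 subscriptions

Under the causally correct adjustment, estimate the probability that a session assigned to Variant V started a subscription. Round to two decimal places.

0.39

Within every user tenure level Variant B has the higher rate, yet pooled Variant V does — Simpson's reversal.
User tenure is recorded after the variant and is itself shifted by it — it sits on the causal path from variant to outcome. Conditioning on a mediator would strip out part of the effect we want; the pooled comparison gives the total causal effect.
So P(outcome | do(Variant V)) is just the pooled rate for Variant V: 108/280 = 0.386.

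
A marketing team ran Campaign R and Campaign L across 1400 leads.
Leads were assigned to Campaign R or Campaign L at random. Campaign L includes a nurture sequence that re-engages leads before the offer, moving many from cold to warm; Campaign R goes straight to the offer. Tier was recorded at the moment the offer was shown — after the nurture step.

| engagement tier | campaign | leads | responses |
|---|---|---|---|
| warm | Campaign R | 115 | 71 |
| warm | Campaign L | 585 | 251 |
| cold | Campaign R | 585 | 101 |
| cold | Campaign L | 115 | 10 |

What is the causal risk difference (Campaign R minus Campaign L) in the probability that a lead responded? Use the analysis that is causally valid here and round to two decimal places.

-0.13

Stratifying would compare campaigns among leads the campaigns themselves sorted into engagement tier groups — a form of selection on an intermediate. The unconditioned pooled rates give the total causal effect.
The causal difference is the pooled difference: 0.246 − 0.373 = -0.127.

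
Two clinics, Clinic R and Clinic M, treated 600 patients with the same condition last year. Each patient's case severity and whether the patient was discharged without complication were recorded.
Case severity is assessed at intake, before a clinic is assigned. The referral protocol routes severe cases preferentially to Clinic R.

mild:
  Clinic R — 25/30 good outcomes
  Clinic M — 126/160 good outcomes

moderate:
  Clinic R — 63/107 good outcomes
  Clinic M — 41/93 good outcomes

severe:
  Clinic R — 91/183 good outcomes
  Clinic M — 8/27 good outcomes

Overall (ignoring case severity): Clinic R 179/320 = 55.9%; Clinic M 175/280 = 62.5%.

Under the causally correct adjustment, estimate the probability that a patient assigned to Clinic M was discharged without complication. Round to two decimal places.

0.50

The stratified and pooled comparisons disagree (Clinic R wins within each case severity; Clinic M wins overall), so the answer turns on the causal role of case severity.
Nothing the clinic does changes case severity; the imbalance is an allocation artefact. With case severity also predicting the outcome, the pooled figure is confounded, and the within-stratum comparison is the causal one.
Standardising Clinic M to the population case severity mix: 0.317·126/160 + 0.333·41/93 + 0.350·8/27 = 0.500.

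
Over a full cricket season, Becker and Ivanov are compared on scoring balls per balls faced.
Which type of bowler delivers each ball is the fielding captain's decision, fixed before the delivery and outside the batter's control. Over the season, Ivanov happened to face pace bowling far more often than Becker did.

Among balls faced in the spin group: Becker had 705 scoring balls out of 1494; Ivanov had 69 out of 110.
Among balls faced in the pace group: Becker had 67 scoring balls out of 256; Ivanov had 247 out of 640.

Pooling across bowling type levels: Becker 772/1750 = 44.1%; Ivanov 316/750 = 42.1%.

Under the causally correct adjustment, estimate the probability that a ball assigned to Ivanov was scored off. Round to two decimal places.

0.54

Bowling type satisfies the back-door criterion: it is not a descendant of the player, and it blocks the spurious path from player to outcome. Adjusting for it (i.e., using the within-bowling type rates) gives the causal effect.
Standardising Ivanov to the population bowling type mix: 0.642·69/110 + 0.358·247/640 = 0.541.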